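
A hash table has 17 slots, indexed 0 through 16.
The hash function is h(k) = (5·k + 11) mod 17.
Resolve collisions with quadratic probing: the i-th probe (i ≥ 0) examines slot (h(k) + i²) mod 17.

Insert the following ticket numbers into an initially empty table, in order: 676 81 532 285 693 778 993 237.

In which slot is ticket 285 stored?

12

676 hashes to 8; slot 8 is free -> place at 8.
81 hashes to 8; 8 taken -> place at 9.
532 hashes to 2; slot 2 is free -> place at 2.
285 hashes to 8; 8,9 taken -> place at 12.
693 hashes to 8; 8,9,12 taken -> place at 0.
778 hashes to 8; 8,9,12,0 taken -> place at 7.
993 hashes to 12; 12 taken -> place at 13.
237 hashes to 6; slot 6 is free -> place at 6.
Table: [693, ∅, 532, ∅, ∅, ∅, 237, 778, 676, 81, ∅, ∅, 285, 993, ∅, ∅, ∅]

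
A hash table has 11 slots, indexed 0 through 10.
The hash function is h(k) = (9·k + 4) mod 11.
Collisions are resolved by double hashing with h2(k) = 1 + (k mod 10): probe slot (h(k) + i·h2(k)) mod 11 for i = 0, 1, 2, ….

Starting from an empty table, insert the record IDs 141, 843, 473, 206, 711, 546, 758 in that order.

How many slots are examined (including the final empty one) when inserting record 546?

Insert 141: h=8, slot 8 empty → index 8.
Insert 843: h=1, slot 1 empty → index 1.
Insert 473: h=4, slot 4 empty → index 4.
Insert 206: h=10, slot 10 empty → index 10.
Insert 711: h=1, h2=2, slot 1 occupied → index 3.
Insert 546: h=1, h2=7, slots 1,8,4 occupied → index 0.
Insert 758: h=6, slot 6 empty → index 6.
Table: [546, 843, ∅, 711, 473, ∅, 758, ∅, 141, ∅, 206]

4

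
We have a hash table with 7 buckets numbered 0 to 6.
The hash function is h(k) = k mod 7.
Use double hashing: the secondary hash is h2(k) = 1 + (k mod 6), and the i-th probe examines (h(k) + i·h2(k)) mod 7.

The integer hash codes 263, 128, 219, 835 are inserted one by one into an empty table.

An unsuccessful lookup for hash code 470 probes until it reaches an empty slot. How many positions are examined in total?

Insert 263: h=4, slot 4 empty -> index 4.
Insert 128: h=2, slot 2 empty -> index 2.
Insert 219: h=2, h2=4, slot 2 occupied -> index 6.
Insert 835: h=2, h2=2, slots 2,4,6 occupied -> index 1.
Table: [∅, 835, 128, ∅, 263, ∅, 219]
Lookup 470: h=1, h2=3, probe 1,4,0 → slot 0 empty, not found.

3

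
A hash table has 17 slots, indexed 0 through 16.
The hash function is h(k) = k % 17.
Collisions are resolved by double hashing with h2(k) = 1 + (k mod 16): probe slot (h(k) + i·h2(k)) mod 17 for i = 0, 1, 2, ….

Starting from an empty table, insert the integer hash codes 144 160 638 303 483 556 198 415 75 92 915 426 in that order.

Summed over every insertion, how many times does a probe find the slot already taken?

10

Insert 144: h=8, slot 8 empty => index 8.
Insert 160: h=7, slot 7 empty => index 7.
Insert 638: h=9, slot 9 empty => index 9.
Insert 303: h=14, slot 14 empty => index 14.
Insert 483: h=7, h2=4, slot 7 occupied => index 11.
Insert 556: h=12, slot 12 empty => index 12.
Insert 198: h=11, h2=7, slot 11 occupied => index 1.
Insert 415: h=7, h2=16, slot 7 occupied => index 6.
Insert 75: h=7, h2=12, slot 7 occupied => index 2.
Insert 92: h=7, h2=13, slot 7 occupied => index 3.
Insert 915: h=14, h2=4, slots 14,1 occupied => index 5.
Insert 426: h=1, h2=11, slots 1,12,6 occupied => index 0.
Table: [426, 198, 75, 92, ∅, 915, 415, 160, 144, 638, ∅, 483, 556, ∅, 303, ∅, ∅]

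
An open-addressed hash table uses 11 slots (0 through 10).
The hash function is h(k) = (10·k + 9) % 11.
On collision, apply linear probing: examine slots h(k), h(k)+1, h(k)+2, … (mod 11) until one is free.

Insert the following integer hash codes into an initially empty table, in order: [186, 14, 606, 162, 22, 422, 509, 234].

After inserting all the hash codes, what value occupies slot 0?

234

186 hashes to 10; slot 10 is free → place at 10.
14 hashes to 6; slot 6 is free → place at 6.
606 hashes to 8; slot 8 is free → place at 8.
162 hashes to 1; slot 1 is free → place at 1.
22 hashes to 9; slot 9 is free → place at 9.
422 hashes to 5; slot 5 is free → place at 5.
509 hashes to 6; 6 taken → place at 7.
234 hashes to 6; 6,7,8,9,10 taken → place at 0.
Table: [234, 162, ∅, ∅, ∅, 422, 14, 509, 606, 22, 186]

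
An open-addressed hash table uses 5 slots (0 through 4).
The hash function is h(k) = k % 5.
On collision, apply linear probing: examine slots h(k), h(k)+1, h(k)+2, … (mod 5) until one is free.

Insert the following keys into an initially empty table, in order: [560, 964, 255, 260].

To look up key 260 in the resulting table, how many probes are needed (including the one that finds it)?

560: h=0 => slot 0
964: h=4 => slot 4
255: h=0, probe 0,1 => slot 1
260: h=0, probe 0,1,2 => slot 2
Table: [560, 255, 260, ∅, 964]
Lookup 260: h=0, probe 0,1,2 → found at 2.

3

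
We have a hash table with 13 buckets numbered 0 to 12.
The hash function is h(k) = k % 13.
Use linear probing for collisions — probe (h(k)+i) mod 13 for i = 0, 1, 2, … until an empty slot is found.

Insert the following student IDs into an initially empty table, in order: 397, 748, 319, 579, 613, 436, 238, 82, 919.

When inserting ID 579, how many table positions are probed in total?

4

Insert 397: h=7, slot 7 empty -> index 7.
Insert 748: h=7, slot 7 occupied -> index 8.
Insert 319: h=7, slots 7,8 occupied -> index 9.
Insert 579: h=7, slots 7,8,9 occupied -> index 10.
Insert 613: h=2, slot 2 empty -> index 2.
Insert 436: h=7, slots 7,8,9,10 occupied -> index 11.
Insert 238: h=4, slot 4 empty -> index 4.
Insert 82: h=4, slot 4 occupied -> index 5.
Insert 919: h=9, slots 9,10,11 occupied -> index 12.
Table: [—, —, 613, —, 238, 82, —, 397, 748, 319, 579, 436, 919]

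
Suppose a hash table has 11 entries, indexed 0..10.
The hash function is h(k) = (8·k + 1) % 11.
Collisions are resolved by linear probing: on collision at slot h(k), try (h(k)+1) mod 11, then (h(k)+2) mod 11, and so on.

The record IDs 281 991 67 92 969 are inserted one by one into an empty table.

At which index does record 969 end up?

1

281 hashes to 5; slot 5 is free => place at 5.
991 hashes to 9; slot 9 is free => place at 9.
67 hashes to 9; 9 taken => place at 10.
92 hashes to 0; slot 0 is free => place at 0.
969 hashes to 9; 9,10,0 taken => place at 1.
Table: [92, 969, ., ., ., 281, ., ., ., 991, 67]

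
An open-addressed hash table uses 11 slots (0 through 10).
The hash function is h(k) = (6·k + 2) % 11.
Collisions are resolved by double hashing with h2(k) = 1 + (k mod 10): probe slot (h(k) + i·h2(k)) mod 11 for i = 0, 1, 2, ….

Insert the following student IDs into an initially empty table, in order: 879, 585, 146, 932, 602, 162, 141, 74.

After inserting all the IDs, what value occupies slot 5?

879 hashes to 7; slot 7 is free → place at 7.
585 hashes to 3; slot 3 is free → place at 3.
146 hashes to 9; slot 9 is free → place at 9.
932 hashes to 6; slot 6 is free → place at 6.
602 hashes to 6, h2=3; 6,9 taken → place at 1.
162 hashes to 6, h2=3; 6,9,1 taken → place at 4.
141 hashes to 1, h2=2; 1,3 taken → place at 5.
74 hashes to 6, h2=5; 6 taken → place at 0.
Table: [74, 602, —, 585, 162, 141, 932, 879, —, 146, —]

141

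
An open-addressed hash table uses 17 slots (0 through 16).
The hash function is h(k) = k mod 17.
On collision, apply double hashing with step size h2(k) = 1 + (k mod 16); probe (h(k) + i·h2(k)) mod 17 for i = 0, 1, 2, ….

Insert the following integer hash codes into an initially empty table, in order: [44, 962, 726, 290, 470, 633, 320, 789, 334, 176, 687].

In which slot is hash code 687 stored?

44 hashes to 10; slot 10 is free -> place at 10.
962 hashes to 10, h2=3; 10 taken -> place at 13.
726 hashes to 12; slot 12 is free -> place at 12.
290 hashes to 1; slot 1 is free -> place at 1.
470 hashes to 11; slot 11 is free -> place at 11.
633 hashes to 4; slot 4 is free -> place at 4.
320 hashes to 14; slot 14 is free -> place at 14.
789 hashes to 7; slot 7 is free -> place at 7.
334 hashes to 11, h2=15; 11 taken -> place at 9.
176 hashes to 6; slot 6 is free -> place at 6.
687 hashes to 7, h2=16; 7,6 taken -> place at 5.
Table: [_, 290, _, _, 633, 687, 176, 789, _, 334, 44, 470, 726, 962, 320, _, _]

5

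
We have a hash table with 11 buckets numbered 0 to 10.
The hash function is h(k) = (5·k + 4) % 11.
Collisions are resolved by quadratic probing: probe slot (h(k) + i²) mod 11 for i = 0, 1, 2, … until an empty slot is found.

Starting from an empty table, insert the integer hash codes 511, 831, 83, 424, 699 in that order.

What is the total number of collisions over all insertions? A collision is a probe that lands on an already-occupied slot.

511 hashes to 7; slot 7 is free → place at 7.
831 hashes to 1; slot 1 is free → place at 1.
83 hashes to 1; 1 taken → place at 2.
424 hashes to 1; 1,2 taken → place at 5.
699 hashes to 1; 1,2,5 taken → place at 10.
Table: [—, 831, 83, —, —, 424, —, 511, —, —, 699]

6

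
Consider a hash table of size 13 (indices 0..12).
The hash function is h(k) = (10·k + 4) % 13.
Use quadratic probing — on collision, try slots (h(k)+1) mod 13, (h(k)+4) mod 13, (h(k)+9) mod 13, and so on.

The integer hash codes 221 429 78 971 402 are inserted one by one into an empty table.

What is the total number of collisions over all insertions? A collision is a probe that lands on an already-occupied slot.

3

221 hashes to 4; slot 4 is free → place at 4.
429 hashes to 4; 4 taken → place at 5.
78 hashes to 4; 4,5 taken → place at 8.
971 hashes to 3; slot 3 is free → place at 3.
402 hashes to 7; slot 7 is free → place at 7.
Table: [-, -, -, 971, 221, 429, -, 402, 78, -, -, -, -]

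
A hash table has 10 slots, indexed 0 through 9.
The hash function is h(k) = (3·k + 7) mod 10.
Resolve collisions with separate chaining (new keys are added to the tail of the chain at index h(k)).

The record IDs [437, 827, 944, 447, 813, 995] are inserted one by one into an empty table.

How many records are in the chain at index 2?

437 → bucket 8
827 → bucket 8 (collision)
944 → bucket 9
447 → bucket 8 (collision)
813 → bucket 6
995 → bucket 2
Final buckets:
0: -
1: -
2: 995
3: -
4: -
5: -
6: 813
7: -
8: 437 -> 827 -> 447
9: 944

1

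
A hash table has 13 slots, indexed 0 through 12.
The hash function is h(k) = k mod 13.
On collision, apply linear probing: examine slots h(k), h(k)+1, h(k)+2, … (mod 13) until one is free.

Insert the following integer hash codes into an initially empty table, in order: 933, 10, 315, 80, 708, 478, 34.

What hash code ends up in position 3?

315

Insert 933: h=10, slot 10 empty → index 10.
Insert 10: h=10, slot 10 occupied → index 11.
Insert 315: h=3, slot 3 empty → index 3.
Insert 80: h=2, slot 2 empty → index 2.
Insert 708: h=6, slot 6 empty → index 6.
Insert 478: h=10, slots 10,11 occupied → index 12.
Insert 34: h=8, slot 8 empty → index 8.
Table: [-, -, 80, 315, -, -, 708, -, 34, -, 933, 10, 478]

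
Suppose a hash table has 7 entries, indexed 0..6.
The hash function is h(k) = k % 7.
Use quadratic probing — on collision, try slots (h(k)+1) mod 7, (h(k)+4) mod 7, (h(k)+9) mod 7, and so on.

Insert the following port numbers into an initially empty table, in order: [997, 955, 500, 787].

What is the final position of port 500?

997 hashes to 3; slot 3 is free → place at 3.
955 hashes to 3; 3 taken → place at 4.
500 hashes to 3; 3,4 taken → place at 0.
787 hashes to 3; 3,4,0 taken → place at 5.
Table: [500, ., ., 997, 955, 787, .]

0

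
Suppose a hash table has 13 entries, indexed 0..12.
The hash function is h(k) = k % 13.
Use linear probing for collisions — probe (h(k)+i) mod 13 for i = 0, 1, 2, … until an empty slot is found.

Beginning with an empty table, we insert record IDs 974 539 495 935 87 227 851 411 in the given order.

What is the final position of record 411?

974 hashes to 12; slot 12 is free -> place at 12.
539 hashes to 6; slot 6 is free -> place at 6.
495 hashes to 1; slot 1 is free -> place at 1.
935 hashes to 12; 12 taken -> place at 0.
87 hashes to 9; slot 9 is free -> place at 9.
227 hashes to 6; 6 taken -> place at 7.
851 hashes to 6; 6,7 taken -> place at 8.
411 hashes to 8; 8,9 taken -> place at 10.
Table: [935, 495, ∅, ∅, ∅, ∅, 539, 227, 851, 87, 411, ∅, 974]

10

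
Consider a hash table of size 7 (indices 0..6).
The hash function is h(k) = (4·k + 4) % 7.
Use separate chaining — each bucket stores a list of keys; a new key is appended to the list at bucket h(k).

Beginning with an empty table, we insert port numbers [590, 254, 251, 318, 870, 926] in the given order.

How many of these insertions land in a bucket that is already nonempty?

590 -> bucket 5
254 -> bucket 5 (collision)
251 -> bucket 0
318 -> bucket 2
870 -> bucket 5 (collision)
926 -> bucket 5 (collision)
Final buckets:
0: 251
1: _
2: 318
3: _
4: _
5: 590 -> 254 -> 870 -> 926
6: _

3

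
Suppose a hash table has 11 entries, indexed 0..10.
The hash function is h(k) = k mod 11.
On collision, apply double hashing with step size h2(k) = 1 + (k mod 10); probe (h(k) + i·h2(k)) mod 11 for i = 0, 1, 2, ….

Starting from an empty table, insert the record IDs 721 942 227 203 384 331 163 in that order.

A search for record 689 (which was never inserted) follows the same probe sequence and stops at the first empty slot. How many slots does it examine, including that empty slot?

5

Insert 721: h=6, slot 6 empty -> index 6.
Insert 942: h=7, slot 7 empty -> index 7.
Insert 227: h=7, h2=8, slot 7 occupied -> index 4.
Insert 203: h=5, slot 5 empty -> index 5.
Insert 384: h=10, slot 10 empty -> index 10.
Insert 331: h=1, slot 1 empty -> index 1.
Insert 163: h=9, slot 9 empty -> index 9.
Table: [_, 331, _, _, 227, 203, 721, 942, _, 163, 384]
Lookup 689: h=7, h2=10, probe 7,6,5,4,3 → slot 3 empty, not found.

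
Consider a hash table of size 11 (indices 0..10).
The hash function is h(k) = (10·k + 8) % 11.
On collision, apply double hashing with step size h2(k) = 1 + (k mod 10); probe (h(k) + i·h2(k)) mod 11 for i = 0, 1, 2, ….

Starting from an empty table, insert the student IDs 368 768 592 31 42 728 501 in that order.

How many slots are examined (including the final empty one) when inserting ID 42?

3

368: h=3 => slot 3
768: h=10 => slot 10
592: h=10, h2=3, probe 10,2 => slot 2
31: h=10, h2=2, probe 10,1 => slot 1
42: h=10, h2=3, probe 10,2,5 => slot 5
728: h=6 => slot 6
501: h=2, h2=2, probe 2,4 => slot 4
Table: [_, 31, 592, 368, 501, 42, 728, _, _, _, 768]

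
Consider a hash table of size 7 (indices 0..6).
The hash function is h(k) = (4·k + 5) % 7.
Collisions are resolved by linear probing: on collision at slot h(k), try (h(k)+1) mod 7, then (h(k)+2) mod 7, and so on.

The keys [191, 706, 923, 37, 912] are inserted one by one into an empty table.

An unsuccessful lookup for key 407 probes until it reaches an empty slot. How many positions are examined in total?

3

Insert 191: h=6, slot 6 empty → index 6.
Insert 706: h=1, slot 1 empty → index 1.
Insert 923: h=1, slot 1 occupied → index 2.
Insert 37: h=6, slot 6 occupied → index 0.
Insert 912: h=6, slots 6,0,1,2 occupied → index 3.
Table: [37, 706, 923, 912, _, _, 191]
Lookup 407: h=2, probe 2,3,4 → slot 4 empty, not found.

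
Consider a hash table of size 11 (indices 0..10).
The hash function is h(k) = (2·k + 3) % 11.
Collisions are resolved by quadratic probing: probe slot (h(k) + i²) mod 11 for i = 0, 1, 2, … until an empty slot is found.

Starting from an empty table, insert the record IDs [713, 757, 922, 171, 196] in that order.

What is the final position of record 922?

3

Insert 713: h=10, slot 10 empty -> index 10.
Insert 757: h=10, slot 10 occupied -> index 0.
Insert 922: h=10, slots 10,0 occupied -> index 3.
Insert 171: h=4, slot 4 empty -> index 4.
Insert 196: h=10, slots 10,0,3 occupied -> index 8.
Table: [757, -, -, 922, 171, -, -, -, 196, -, 713]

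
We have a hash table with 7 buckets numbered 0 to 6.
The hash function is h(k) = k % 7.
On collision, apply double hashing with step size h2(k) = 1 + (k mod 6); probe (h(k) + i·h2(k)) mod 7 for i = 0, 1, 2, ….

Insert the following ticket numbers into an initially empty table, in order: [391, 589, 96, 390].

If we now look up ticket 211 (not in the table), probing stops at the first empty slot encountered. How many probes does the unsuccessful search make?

2

Insert 391: h=6, slot 6 empty -> index 6.
Insert 589: h=1, slot 1 empty -> index 1.
Insert 96: h=5, slot 5 empty -> index 5.
Insert 390: h=5, h2=1, slots 5,6 occupied -> index 0.
Table: [390, 589, -, -, -, 96, 391]
Lookup 211: h=1, h2=2, probe 1,3 → slot 3 empty, not found.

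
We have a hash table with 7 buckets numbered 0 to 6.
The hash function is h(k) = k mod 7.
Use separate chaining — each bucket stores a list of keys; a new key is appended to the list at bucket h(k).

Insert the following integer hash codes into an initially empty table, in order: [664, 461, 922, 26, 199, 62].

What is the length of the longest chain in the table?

Insert 664: h=6, bucket 6 empty → new chain.
Insert 461: h=6, bucket 6 nonempty → append to chain.
Insert 922: h=5, bucket 5 empty → new chain.
Insert 26: h=5, bucket 5 nonempty → append to chain.
Insert 199: h=3, bucket 3 empty → new chain.
Insert 62: h=6, bucket 6 nonempty → append to chain.
Final buckets:
0: .
1: .
2: .
3: 199
4: .
5: 922 -> 26
6: 664 -> 461 -> 62

3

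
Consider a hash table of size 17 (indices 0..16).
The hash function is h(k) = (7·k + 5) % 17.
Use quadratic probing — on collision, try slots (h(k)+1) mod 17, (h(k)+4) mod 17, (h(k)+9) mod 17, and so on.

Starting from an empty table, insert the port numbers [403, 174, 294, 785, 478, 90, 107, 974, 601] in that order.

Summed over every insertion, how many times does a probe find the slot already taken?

403: h=4 -> slot 4
174: h=16 -> slot 16
294: h=6 -> slot 6
785: h=9 -> slot 9
478: h=2 -> slot 2
90: h=6, probe 6,7 -> slot 7
107: h=6, probe 6,7,10 -> slot 10
974: h=6, probe 6,7,10,15 -> slot 15
601: h=13 -> slot 13
Table: [∅, ∅, 478, ∅, 403, ∅, 294, 90, ∅, 785, 107, ∅, ∅, 601, ∅, 974, 174]

6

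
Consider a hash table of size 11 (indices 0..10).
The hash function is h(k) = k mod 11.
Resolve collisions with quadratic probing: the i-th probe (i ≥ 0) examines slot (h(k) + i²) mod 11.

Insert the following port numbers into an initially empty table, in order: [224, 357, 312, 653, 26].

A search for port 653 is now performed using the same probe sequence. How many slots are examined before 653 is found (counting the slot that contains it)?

224 hashes to 4; slot 4 is free → place at 4.
357 hashes to 5; slot 5 is free → place at 5.
312 hashes to 4; 4,5 taken → place at 8.
653 hashes to 4; 4,5,8 taken → place at 2.
26 hashes to 4; 4,5,8,2 taken → place at 9.
Table: [∅, ∅, 653, ∅, 224, 357, ∅, ∅, 312, 26, ∅]
Lookup 653: h=4, probe 4,5,8,2 → found at 2.

4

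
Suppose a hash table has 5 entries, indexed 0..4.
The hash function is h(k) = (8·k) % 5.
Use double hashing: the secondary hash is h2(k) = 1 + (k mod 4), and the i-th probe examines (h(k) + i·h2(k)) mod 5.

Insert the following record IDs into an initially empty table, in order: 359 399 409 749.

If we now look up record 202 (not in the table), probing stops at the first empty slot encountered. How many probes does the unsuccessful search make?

Insert 359: h=2, slot 2 empty → index 2.
Insert 399: h=2, h2=4, slot 2 occupied → index 1.
Insert 409: h=2, h2=2, slot 2 occupied → index 4.
Insert 749: h=2, h2=2, slots 2,4,1 occupied → index 3.
Table: [., 399, 359, 749, 409]
Lookup 202: h=1, h2=3, probe 1,4,2,0 → slot 0 empty, not found.

4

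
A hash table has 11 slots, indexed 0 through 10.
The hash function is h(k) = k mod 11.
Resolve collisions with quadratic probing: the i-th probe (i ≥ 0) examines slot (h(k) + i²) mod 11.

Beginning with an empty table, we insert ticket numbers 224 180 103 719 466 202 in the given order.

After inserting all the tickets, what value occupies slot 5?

224 hashes to 4; slot 4 is free -> place at 4.
180 hashes to 4; 4 taken -> place at 5.
103 hashes to 4; 4,5 taken -> place at 8.
719 hashes to 4; 4,5,8 taken -> place at 2.
466 hashes to 4; 4,5,8,2 taken -> place at 9.
202 hashes to 4; 4,5,8,2,9 taken -> place at 7.
Table: [—, —, 719, —, 224, 180, —, 202, 103, 466, —]

180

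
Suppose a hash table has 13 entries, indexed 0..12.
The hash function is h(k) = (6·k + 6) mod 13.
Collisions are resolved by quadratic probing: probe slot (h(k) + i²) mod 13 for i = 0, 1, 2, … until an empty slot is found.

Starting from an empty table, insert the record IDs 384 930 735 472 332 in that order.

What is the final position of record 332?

5

384 hashes to 9; slot 9 is free -> place at 9.
930 hashes to 9; 9 taken -> place at 10.
735 hashes to 9; 9,10 taken -> place at 0.
472 hashes to 4; slot 4 is free -> place at 4.
332 hashes to 9; 9,10,0 taken -> place at 5.
Table: [735, _, _, _, 472, 332, _, _, _, 384, 930, _, _]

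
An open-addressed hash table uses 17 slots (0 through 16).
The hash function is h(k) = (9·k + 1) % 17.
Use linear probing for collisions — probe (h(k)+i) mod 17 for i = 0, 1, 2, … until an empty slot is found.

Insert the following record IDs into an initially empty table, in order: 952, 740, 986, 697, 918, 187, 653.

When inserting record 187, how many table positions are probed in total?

5

Insert 952: h=1, slot 1 empty → index 1.
Insert 740: h=14, slot 14 empty → index 14.
Insert 986: h=1, slot 1 occupied → index 2.
Insert 697: h=1, slots 1,2 occupied → index 3.
Insert 918: h=1, slots 1,2,3 occupied → index 4.
Insert 187: h=1, slots 1,2,3,4 occupied → index 5.
Insert 653: h=13, slot 13 empty → index 13.
Table: [_, 952, 986, 697, 918, 187, _, _, _, _, _, _, _, 653, 740, _, _]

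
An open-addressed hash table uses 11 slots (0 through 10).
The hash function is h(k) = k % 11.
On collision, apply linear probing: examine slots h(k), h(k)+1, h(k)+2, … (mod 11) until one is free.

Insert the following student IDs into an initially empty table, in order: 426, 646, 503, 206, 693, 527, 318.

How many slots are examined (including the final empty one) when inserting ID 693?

2

426: h=8 => slot 8
646: h=8, probe 8,9 => slot 9
503: h=8, probe 8,9,10 => slot 10
206: h=8, probe 8,9,10,0 => slot 0
693: h=0, probe 0,1 => slot 1
527: h=10, probe 10,0,1,2 => slot 2
318: h=10, probe 10,0,1,2,3 => slot 3
Table: [206, 693, 527, 318, ., ., ., ., 426, 646, 503]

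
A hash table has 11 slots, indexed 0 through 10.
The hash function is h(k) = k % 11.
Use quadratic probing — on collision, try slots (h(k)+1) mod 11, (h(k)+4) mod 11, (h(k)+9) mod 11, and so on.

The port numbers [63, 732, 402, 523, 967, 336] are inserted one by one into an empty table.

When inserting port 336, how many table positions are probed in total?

4

Insert 63: h=8, slot 8 empty -> index 8.
Insert 732: h=6, slot 6 empty -> index 6.
Insert 402: h=6, slot 6 occupied -> index 7.
Insert 523: h=6, slots 6,7 occupied -> index 10.
Insert 967: h=10, slot 10 occupied -> index 0.
Insert 336: h=6, slots 6,7,10 occupied -> index 4.
Table: [967, ., ., ., 336, ., 732, 402, 63, ., 523]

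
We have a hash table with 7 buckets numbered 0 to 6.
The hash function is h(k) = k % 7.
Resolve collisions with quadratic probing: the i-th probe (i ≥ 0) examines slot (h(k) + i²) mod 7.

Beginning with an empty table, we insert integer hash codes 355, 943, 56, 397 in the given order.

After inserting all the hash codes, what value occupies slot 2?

397

355: h=5 -> slot 5
943: h=5, probe 5,6 -> slot 6
56: h=0 -> slot 0
397: h=5, probe 5,6,2 -> slot 2
Table: [56, -, 397, -, -, 355, 943]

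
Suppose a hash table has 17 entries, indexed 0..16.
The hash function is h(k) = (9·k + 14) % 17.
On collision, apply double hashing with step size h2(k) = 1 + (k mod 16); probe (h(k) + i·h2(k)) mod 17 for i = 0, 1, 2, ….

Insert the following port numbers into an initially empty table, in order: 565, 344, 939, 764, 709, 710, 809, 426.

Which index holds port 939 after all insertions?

Insert 565: h=16, slot 16 empty -> index 16.
Insert 344: h=16, h2=9, slot 16 occupied -> index 8.
Insert 939: h=16, h2=12, slot 16 occupied -> index 11.
Insert 764: h=5, slot 5 empty -> index 5.
Insert 709: h=3, slot 3 empty -> index 3.
Insert 710: h=12, slot 12 empty -> index 12.
Insert 809: h=2, slot 2 empty -> index 2.
Insert 426: h=6, slot 6 empty -> index 6.
Table: [∅, ∅, 809, 709, ∅, 764, 426, ∅, 344, ∅, ∅, 939, 710, ∅, ∅, ∅, 565]

11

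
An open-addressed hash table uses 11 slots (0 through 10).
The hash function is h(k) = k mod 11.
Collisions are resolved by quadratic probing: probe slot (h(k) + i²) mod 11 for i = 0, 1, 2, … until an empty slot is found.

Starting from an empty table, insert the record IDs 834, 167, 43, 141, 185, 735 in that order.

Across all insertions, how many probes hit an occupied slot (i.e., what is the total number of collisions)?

12

834 hashes to 9; slot 9 is free -> place at 9.
167 hashes to 2; slot 2 is free -> place at 2.
43 hashes to 10; slot 10 is free -> place at 10.
141 hashes to 9; 9,10,2 taken -> place at 7.
185 hashes to 9; 9,10,2,7 taken -> place at 3.
735 hashes to 9; 9,10,2,7,3 taken -> place at 1.
Table: [-, 735, 167, 185, -, -, -, 141, -, 834, 43]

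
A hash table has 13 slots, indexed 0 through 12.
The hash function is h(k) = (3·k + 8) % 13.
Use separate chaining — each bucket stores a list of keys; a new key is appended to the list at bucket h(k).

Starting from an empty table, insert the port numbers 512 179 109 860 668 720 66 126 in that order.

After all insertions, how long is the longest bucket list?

512 -> bucket 10
179 -> bucket 12
109 -> bucket 10 (collision)
860 -> bucket 1
668 -> bucket 10 (collision)
720 -> bucket 10 (collision)
66 -> bucket 11
126 -> bucket 9
Final buckets:
0: ∅
1: 860
2: ∅
3: ∅
4: ∅
5: ∅
6: ∅
7: ∅
8: ∅
9: 126
10: 512 -> 109 -> 668 -> 720
11: 66
12: 179

4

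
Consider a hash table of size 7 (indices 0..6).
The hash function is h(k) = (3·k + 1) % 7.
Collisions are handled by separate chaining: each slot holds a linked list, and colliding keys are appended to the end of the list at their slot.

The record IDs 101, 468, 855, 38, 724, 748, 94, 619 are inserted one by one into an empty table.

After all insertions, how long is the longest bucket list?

5

Insert 101: h=3, bucket 3 empty → new chain.
Insert 468: h=5, bucket 5 empty → new chain.
Insert 855: h=4, bucket 4 empty → new chain.
Insert 38: h=3, bucket 3 nonempty → append to chain.
Insert 724: h=3, bucket 3 nonempty → append to chain.
Insert 748: h=5, bucket 5 nonempty → append to chain.
Insert 94: h=3, bucket 3 nonempty → append to chain.
Insert 619: h=3, bucket 3 nonempty → append to chain.
Final buckets:
0: .
1: .
2: .
3: 101 -> 38 -> 724 -> 94 -> 619
4: 855
5: 468 -> 748
6: .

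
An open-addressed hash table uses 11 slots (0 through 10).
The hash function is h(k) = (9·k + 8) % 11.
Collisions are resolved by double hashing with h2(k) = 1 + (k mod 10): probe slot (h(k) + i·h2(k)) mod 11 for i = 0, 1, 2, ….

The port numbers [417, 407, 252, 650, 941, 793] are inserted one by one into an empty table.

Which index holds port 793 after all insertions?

3

417: h=10 -> slot 10
407: h=8 -> slot 8
252: h=10, h2=3, probe 10,2 -> slot 2
650: h=6 -> slot 6
941: h=7 -> slot 7
793: h=6, h2=4, probe 6,10,3 -> slot 3
Table: [—, —, 252, 793, —, —, 650, 941, 407, —, 417]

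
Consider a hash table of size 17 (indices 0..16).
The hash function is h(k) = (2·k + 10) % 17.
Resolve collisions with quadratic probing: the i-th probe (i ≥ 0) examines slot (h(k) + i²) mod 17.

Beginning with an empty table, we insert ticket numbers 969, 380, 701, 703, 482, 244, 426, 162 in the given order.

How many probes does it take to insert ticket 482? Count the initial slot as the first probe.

3

969 hashes to 10; slot 10 is free → place at 10.
380 hashes to 5; slot 5 is free → place at 5.
701 hashes to 1; slot 1 is free → place at 1.
703 hashes to 5; 5 taken → place at 6.
482 hashes to 5; 5,6 taken → place at 9.
244 hashes to 5; 5,6,9 taken → place at 14.
426 hashes to 12; slot 12 is free → place at 12.
162 hashes to 11; slot 11 is free → place at 11.
Table: [_, 701, _, _, _, 380, 703, _, _, 482, 969, 162, 426, _, 244, _, _]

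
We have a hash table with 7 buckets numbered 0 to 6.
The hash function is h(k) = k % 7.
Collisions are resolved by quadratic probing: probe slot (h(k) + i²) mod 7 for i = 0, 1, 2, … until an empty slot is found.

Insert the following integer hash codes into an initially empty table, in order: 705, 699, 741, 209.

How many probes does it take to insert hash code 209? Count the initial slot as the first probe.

3

705: h=5 → slot 5
699: h=6 → slot 6
741: h=6, probe 6,0 → slot 0
209: h=6, probe 6,0,3 → slot 3
Table: [741, ∅, ∅, 209, ∅, 705, 699]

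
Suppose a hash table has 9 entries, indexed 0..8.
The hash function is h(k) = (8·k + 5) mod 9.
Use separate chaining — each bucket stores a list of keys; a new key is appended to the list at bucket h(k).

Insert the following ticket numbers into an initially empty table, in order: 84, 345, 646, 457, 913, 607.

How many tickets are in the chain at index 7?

2

84 → bucket 2
345 → bucket 2 (collision)
646 → bucket 7
457 → bucket 7 (collision)
913 → bucket 1
607 → bucket 1 (collision)
Final buckets:
0: -
1: 913 -> 607
2: 84 -> 345
3: -
4: -
5: -
6: -
7: 646 -> 457
8: -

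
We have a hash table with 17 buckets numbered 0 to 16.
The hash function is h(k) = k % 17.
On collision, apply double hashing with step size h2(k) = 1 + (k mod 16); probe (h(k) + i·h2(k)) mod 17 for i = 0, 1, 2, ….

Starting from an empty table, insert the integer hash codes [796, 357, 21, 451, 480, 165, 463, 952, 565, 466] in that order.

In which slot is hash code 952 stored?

1

Insert 796: h=14, slot 14 empty → index 14.
Insert 357: h=0, slot 0 empty → index 0.
Insert 21: h=4, slot 4 empty → index 4.
Insert 451: h=9, slot 9 empty → index 9.
Insert 480: h=4, h2=1, slot 4 occupied → index 5.
Insert 165: h=12, slot 12 empty → index 12.
Insert 463: h=4, h2=16, slot 4 occupied → index 3.
Insert 952: h=0, h2=9, slots 0,9 occupied → index 1.
Insert 565: h=4, h2=6, slot 4 occupied → index 10.
Insert 466: h=7, slot 7 empty → index 7.
Table: [357, 952, ., 463, 21, 480, ., 466, ., 451, 565, ., 165, ., 796, ., .]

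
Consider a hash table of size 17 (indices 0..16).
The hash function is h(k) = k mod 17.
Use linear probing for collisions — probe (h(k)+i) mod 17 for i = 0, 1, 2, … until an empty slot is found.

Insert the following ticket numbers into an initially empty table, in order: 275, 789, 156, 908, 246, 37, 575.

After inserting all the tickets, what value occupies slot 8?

908

Insert 275: h=3, slot 3 empty => index 3.
Insert 789: h=7, slot 7 empty => index 7.
Insert 156: h=3, slot 3 occupied => index 4.
Insert 908: h=7, slot 7 occupied => index 8.
Insert 246: h=8, slot 8 occupied => index 9.
Insert 37: h=3, slots 3,4 occupied => index 5.
Insert 575: h=14, slot 14 empty => index 14.
Table: [_, _, _, 275, 156, 37, _, 789, 908, 246, _, _, _, _, 575, _, _]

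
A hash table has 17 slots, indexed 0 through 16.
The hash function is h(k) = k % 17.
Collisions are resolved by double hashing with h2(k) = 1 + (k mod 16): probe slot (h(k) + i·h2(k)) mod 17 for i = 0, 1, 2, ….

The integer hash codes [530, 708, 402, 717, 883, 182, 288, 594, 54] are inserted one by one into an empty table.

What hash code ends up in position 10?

54

Insert 530: h=3, slot 3 empty => index 3.
Insert 708: h=11, slot 11 empty => index 11.
Insert 402: h=11, h2=3, slot 11 occupied => index 14.
Insert 717: h=3, h2=14, slot 3 occupied => index 0.
Insert 883: h=16, slot 16 empty => index 16.
Insert 182: h=12, slot 12 empty => index 12.
Insert 288: h=16, h2=1, slots 16,0 occupied => index 1.
Insert 594: h=16, h2=3, slot 16 occupied => index 2.
Insert 54: h=3, h2=7, slot 3 occupied => index 10.
Table: [717, 288, 594, 530, —, —, —, —, —, —, 54, 708, 182, —, 402, —, 883]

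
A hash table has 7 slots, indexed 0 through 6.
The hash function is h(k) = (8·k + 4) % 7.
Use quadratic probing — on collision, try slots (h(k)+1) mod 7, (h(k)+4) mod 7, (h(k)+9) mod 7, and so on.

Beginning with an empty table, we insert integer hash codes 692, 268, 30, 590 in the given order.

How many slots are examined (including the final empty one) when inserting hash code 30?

Insert 692: h=3, slot 3 empty → index 3.
Insert 268: h=6, slot 6 empty → index 6.
Insert 30: h=6, slot 6 occupied → index 0.
Insert 590: h=6, slots 6,0,3 occupied → index 1.
Table: [30, 590, —, 692, —, —, 268]

2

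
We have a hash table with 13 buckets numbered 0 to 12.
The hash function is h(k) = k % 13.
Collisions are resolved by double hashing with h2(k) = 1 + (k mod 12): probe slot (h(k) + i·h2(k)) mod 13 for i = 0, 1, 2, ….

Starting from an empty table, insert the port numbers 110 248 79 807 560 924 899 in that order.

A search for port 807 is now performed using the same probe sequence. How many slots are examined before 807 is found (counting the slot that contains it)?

Insert 110: h=6, slot 6 empty => index 6.
Insert 248: h=1, slot 1 empty => index 1.
Insert 79: h=1, h2=8, slot 1 occupied => index 9.
Insert 807: h=1, h2=4, slot 1 occupied => index 5.
Insert 560: h=1, h2=9, slot 1 occupied => index 10.
Insert 924: h=1, h2=1, slot 1 occupied => index 2.
Insert 899: h=2, h2=12, slots 2,1 occupied => index 0.
Table: [899, 248, 924, —, —, 807, 110, —, —, 79, 560, —, —]
Lookup 807: h=1, h2=4, probe 1,5 → found at 5.

2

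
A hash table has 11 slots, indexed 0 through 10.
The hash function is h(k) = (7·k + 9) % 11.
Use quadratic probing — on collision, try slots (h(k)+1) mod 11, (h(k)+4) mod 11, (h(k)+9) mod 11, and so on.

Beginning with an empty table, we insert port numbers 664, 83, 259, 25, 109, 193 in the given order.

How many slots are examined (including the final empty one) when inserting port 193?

3

664 hashes to 4; slot 4 is free → place at 4.
83 hashes to 7; slot 7 is free → place at 7.
259 hashes to 7; 7 taken → place at 8.
25 hashes to 8; 8 taken → place at 9.
109 hashes to 2; slot 2 is free → place at 2.
193 hashes to 7; 7,8 taken → place at 0.
Table: [193, _, 109, _, 664, _, _, 83, 259, 25, _]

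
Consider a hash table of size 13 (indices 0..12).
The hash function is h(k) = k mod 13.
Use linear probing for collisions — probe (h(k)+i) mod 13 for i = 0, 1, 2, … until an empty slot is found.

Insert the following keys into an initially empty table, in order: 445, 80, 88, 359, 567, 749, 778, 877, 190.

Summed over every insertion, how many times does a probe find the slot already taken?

445 hashes to 3; slot 3 is free → place at 3.
80 hashes to 2; slot 2 is free → place at 2.
88 hashes to 10; slot 10 is free → place at 10.
359 hashes to 8; slot 8 is free → place at 8.
567 hashes to 8; 8 taken → place at 9.
749 hashes to 8; 8,9,10 taken → place at 11.
778 hashes to 11; 11 taken → place at 12.
877 hashes to 6; slot 6 is free → place at 6.
190 hashes to 8; 8,9,10,11,12 taken → place at 0.
Table: [190, ., 80, 445, ., ., 877, ., 359, 567, 88, 749, 778]

10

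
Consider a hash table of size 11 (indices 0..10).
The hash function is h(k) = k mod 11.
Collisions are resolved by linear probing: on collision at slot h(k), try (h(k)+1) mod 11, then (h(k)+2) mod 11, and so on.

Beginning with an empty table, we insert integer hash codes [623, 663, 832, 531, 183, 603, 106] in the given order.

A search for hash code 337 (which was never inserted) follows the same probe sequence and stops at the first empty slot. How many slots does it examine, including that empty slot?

623 hashes to 7; slot 7 is free -> place at 7.
663 hashes to 3; slot 3 is free -> place at 3.
832 hashes to 7; 7 taken -> place at 8.
531 hashes to 3; 3 taken -> place at 4.
183 hashes to 7; 7,8 taken -> place at 9.
603 hashes to 9; 9 taken -> place at 10.
106 hashes to 7; 7,8,9,10 taken -> place at 0.
Table: [106, ∅, ∅, 663, 531, ∅, ∅, 623, 832, 183, 603]
Lookup 337: h=7, probe 7,8,9,10,0,1 → slot 1 empty, not found.

6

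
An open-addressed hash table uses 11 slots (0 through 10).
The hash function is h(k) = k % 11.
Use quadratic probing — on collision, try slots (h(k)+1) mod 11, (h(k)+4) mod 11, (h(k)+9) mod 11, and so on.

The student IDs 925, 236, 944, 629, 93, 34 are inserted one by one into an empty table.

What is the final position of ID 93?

Insert 925: h=1, slot 1 empty => index 1.
Insert 236: h=5, slot 5 empty => index 5.
Insert 944: h=9, slot 9 empty => index 9.
Insert 629: h=2, slot 2 empty => index 2.
Insert 93: h=5, slot 5 occupied => index 6.
Insert 34: h=1, slots 1,2,5 occupied => index 10.
Table: [-, 925, 629, -, -, 236, 93, -, -, 944, 34]

6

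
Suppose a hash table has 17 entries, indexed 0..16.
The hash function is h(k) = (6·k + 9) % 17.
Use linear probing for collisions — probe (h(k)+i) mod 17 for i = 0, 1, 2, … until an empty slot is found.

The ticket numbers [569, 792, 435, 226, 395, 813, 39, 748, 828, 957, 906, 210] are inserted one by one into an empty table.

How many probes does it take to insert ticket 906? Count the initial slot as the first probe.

Insert 569: h=6, slot 6 empty → index 6.
Insert 792: h=1, slot 1 empty → index 1.
Insert 435: h=1, slot 1 occupied → index 2.
Insert 226: h=5, slot 5 empty → index 5.
Insert 395: h=16, slot 16 empty → index 16.
Insert 813: h=8, slot 8 empty → index 8.
Insert 39: h=5, slots 5,6 occupied → index 7.
Insert 748: h=9, slot 9 empty → index 9.
Insert 828: h=13, slot 13 empty → index 13.
Insert 957: h=5, slots 5,6,7,8,9 occupied → index 10.
Insert 906: h=5, slots 5,6,7,8,9,10 occupied → index 11.
Insert 210: h=11, slot 11 occupied → index 12.
Table: [-, 792, 435, -, -, 226, 569, 39, 813, 748, 957, 906, 210, 828, -, -, 395]

7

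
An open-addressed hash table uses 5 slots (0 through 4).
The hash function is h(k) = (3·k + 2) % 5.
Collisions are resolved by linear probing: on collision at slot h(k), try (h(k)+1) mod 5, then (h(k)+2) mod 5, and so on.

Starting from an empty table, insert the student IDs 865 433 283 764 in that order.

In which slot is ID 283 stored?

Insert 865: h=2, slot 2 empty -> index 2.
Insert 433: h=1, slot 1 empty -> index 1.
Insert 283: h=1, slots 1,2 occupied -> index 3.
Insert 764: h=4, slot 4 empty -> index 4.
Table: [—, 433, 865, 283, 764]

3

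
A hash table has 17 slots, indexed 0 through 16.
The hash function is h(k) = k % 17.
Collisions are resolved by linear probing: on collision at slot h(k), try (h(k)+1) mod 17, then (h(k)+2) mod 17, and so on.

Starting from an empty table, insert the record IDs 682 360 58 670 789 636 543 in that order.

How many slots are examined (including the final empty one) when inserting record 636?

4

682 hashes to 2; slot 2 is free → place at 2.
360 hashes to 3; slot 3 is free → place at 3.
58 hashes to 7; slot 7 is free → place at 7.
670 hashes to 7; 7 taken → place at 8.
789 hashes to 7; 7,8 taken → place at 9.
636 hashes to 7; 7,8,9 taken → place at 10.
543 hashes to 16; slot 16 is free → place at 16.
Table: [., ., 682, 360, ., ., ., 58, 670, 789, 636, ., ., ., ., ., 543]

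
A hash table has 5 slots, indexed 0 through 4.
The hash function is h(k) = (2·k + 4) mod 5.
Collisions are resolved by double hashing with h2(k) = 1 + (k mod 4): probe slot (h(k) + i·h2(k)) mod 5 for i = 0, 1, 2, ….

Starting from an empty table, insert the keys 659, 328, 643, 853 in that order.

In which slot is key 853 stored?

1

Insert 659: h=2, slot 2 empty -> index 2.
Insert 328: h=0, slot 0 empty -> index 0.
Insert 643: h=0, h2=4, slot 0 occupied -> index 4.
Insert 853: h=0, h2=2, slots 0,2,4 occupied -> index 1.
Table: [328, 853, 659, ∅, 643]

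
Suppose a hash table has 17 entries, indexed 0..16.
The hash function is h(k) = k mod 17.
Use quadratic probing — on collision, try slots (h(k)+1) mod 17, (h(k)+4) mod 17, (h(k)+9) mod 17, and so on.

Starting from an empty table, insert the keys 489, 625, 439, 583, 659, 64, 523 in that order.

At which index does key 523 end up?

4

489 hashes to 13; slot 13 is free -> place at 13.
625 hashes to 13; 13 taken -> place at 14.
439 hashes to 14; 14 taken -> place at 15.
583 hashes to 5; slot 5 is free -> place at 5.
659 hashes to 13; 13,14 taken -> place at 0.
64 hashes to 13; 13,14,0,5 taken -> place at 12.
523 hashes to 13; 13,14,0,5,12 taken -> place at 4.
Table: [659, -, -, -, 523, 583, -, -, -, -, -, -, 64, 489, 625, 439, -]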